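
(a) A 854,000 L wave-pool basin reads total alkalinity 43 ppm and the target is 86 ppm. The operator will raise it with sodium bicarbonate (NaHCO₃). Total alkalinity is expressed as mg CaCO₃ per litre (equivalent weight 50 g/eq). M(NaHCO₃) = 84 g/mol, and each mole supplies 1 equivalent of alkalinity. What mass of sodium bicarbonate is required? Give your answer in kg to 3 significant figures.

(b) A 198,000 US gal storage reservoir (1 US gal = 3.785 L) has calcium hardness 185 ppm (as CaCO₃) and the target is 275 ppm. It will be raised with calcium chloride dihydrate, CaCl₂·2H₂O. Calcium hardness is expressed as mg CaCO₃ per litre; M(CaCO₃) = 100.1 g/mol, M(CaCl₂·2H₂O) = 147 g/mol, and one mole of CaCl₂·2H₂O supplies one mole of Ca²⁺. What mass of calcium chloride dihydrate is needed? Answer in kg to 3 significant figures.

(a) Alkalinity to add: (86 − 43) = 43 mg/L as CaCO₃ × 854,000 L = 36,720 g as CaCO₃.
(a) Equivalents: 36,720 g ÷ 50 g/eq = 734.4 eq.
(a) NaHCO₃ supplies 1 eq per mole → 734.4 mol.
(a) Mass: 734.4 mol × 84 g/mol = 61,690 g.

(b) Volume: 198,000 US gal × 3.785 L/gal = 749,430 L.
(b) Hardness to add: (275 − 185) = 90 mg/L as CaCO₃ × 749,430 L = 67,450 g as CaCO₃.
(b) Moles of Ca²⁺ (1 mol Ca²⁺ ≡ 1 mol CaCO₃): 67,450 / 100.1 g/mol = 673.8 mol.
(b) Mass of CaCl₂·2H₂O: 673.8 × 147 = 99,050 g.

(a) 61.7 kg; (b) 99.1 kg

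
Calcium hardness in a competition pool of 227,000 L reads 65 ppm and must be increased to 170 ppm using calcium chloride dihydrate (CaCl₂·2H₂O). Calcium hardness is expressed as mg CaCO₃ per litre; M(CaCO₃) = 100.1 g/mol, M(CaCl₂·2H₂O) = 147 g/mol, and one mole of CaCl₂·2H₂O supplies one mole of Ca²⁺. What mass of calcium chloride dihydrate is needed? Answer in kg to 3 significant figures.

Hardness to add: (170 − 65) = 105 mg/L as CaCO₃ × 227,000 L = 23,840 g as CaCO₃.
Moles of Ca²⁺ (1 mol Ca²⁺ ≡ 1 mol CaCO₃): 23,840 / 100.1 g/mol = 238.1 mol.
Mass of CaCl₂·2H₂O: 238.1 × 147 = 35,000 g.

35.0 kg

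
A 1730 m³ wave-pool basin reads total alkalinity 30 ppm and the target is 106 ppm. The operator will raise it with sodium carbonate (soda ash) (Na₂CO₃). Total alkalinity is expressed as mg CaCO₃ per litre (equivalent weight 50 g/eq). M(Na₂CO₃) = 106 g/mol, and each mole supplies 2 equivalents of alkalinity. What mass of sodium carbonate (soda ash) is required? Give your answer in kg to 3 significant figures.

Volume: 1730 m³ = 1,730,000 L.
Alkalinity to add: (106 − 30) = 76 mg/L as CaCO₃ × 1,730,000 L = 131,500 g as CaCO₃.
Equivalents: 131,500 g ÷ 50 g/eq = 2630 eq.
Each mole of Na₂CO₃ supplies 2 eq, so 2630 / 2 = 1315 mol.
Mass: 1315 mol × 106 g/mol = 139,400 g.

139 kg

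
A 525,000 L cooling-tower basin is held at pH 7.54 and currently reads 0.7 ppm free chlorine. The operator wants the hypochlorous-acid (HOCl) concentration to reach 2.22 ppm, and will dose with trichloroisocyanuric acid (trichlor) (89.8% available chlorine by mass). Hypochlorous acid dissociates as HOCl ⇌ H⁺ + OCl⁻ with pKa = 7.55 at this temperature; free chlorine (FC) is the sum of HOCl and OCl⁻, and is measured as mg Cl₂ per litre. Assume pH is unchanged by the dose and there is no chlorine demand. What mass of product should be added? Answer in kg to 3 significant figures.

2.16 kg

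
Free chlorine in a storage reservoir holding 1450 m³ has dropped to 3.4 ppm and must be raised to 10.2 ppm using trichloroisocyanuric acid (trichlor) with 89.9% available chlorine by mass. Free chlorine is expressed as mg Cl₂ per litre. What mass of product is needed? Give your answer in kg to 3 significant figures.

11.0 kg

Volume: 1450 m³ = 1,450,000 L.
Chlorine deficit: 10.2 − 3.4 = 6.8 ppm = 6.8 mg/L as Cl₂.
Cl₂ equivalent needed: 6.8 mg/L × 1,450,000 L = 9,860,000 mg = 9860 g.
Product at 89.9% available chlorine: 9860 / 0.899 = 10,970 g.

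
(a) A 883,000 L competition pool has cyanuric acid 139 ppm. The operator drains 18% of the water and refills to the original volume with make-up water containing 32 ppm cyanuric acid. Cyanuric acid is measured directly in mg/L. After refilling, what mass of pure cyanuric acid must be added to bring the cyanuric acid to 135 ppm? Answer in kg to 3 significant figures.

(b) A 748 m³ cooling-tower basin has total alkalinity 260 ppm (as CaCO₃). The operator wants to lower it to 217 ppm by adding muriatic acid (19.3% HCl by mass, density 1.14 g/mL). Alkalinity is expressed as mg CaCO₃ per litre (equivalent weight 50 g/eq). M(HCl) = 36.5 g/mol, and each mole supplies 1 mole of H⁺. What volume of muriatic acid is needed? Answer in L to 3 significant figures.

(a) 13.5 kg; (b) 107 L

(a) After draining 18% and refilling: 139 × 0.82 + 32 × 0.18 = 119.74 ppm.
(a) Deficit to target: 135 − 119.74 = 15.26 mg/L.
(a) Mass: 15.26 mg/L × 883,000 L = 13,470 g cyanuric acid.

(b) Volume: 748 m³ = 748,000 L.
(b) Alkalinity to neutralize: (260 − 217) = 43 mg/L as CaCO₃ × 748,000 L = 32,160 g as CaCO₃.
(b) Equivalents of H⁺ required: 32,160 ÷ 50 g/eq = 643.3 eq = 643.3 mol HCl.
(b) Mass of HCl: 643.3 × 36.5 = 23,480 g.
(b) Mass of 19.3% solution: 23,480 / 0.193 = 121,700 g.
(b) Volume: 121,700 g ÷ 1.14 g/mL = 106,700 mL.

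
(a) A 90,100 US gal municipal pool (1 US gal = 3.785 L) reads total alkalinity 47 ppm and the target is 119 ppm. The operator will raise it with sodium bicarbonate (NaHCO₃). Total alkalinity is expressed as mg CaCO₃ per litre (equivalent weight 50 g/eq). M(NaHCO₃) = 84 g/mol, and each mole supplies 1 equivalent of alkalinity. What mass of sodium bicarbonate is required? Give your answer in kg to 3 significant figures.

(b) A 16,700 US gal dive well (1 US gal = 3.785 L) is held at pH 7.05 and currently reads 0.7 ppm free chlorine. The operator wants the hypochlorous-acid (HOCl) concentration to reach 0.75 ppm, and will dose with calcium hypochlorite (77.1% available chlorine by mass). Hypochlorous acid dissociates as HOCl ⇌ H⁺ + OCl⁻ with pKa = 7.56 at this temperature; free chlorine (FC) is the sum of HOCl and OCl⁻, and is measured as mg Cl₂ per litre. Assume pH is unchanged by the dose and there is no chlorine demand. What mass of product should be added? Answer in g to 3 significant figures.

(a) 41.3 kg; (b) 23.1 g

(a) Volume: 90,100 US gal × 3.785 L/gal = 341,028 L.
(a) Alkalinity to add: (119 − 47) = 72 mg/L as CaCO₃ × 341,028 L = 24,550 g as CaCO₃.
(a) Equivalents: 24,550 g ÷ 50 g/eq = 491.1 eq.
(a) NaHCO₃ supplies 1 eq per mole → 491.1 mol.
(a) Mass: 491.1 mol × 84 g/mol = 41,250 g.

(b) Volume: 16,700 US gal × 3.785 L/gal = 63,210 L.
(b) [OCl⁻]/[HOCl] = 10^(pH − pKa) = 10^(7.05 − 7.56) = 0.309; fraction as HOCl = 1/(1 + 0.309) = 0.7639.
(b) Free chlorine required for 0.75 ppm HOCl: 0.75 / 0.7639 = 0.9818 ppm.
(b) FC to add: 0.9818 − 0.7 = 0.2818 mg/L as Cl₂.
(b) Cl₂ equivalent: 0.2818 mg/L × 63,210 L = 17.81 g.
(b) Product at 77.1% available Cl: 17.81 / 0.771 = 23.1 g.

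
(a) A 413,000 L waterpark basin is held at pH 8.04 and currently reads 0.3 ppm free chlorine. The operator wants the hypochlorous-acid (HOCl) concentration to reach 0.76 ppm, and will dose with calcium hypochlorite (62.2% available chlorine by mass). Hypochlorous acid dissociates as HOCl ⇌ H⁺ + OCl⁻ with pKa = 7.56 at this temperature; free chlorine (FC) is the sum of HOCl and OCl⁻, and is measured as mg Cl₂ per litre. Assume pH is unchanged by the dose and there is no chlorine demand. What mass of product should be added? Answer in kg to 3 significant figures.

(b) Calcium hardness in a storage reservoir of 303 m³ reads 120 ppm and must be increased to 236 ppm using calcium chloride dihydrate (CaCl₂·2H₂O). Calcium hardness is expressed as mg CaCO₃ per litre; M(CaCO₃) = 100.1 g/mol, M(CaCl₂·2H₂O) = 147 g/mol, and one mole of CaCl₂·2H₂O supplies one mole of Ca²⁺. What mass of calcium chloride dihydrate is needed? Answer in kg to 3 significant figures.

(a) [OCl⁻]/[HOCl] = 10^(pH − pKa) = 10^(8.04 − 7.56) = 3.02; fraction as HOCl = 1/(1 + 3.02) = 0.2488.
(a) Free chlorine required for 0.76 ppm HOCl: 0.76 / 0.2488 = 3.055 ppm.
(a) FC to add: 3.055 − 0.3 = 2.755 mg/L as Cl₂.
(a) Cl₂ equivalent: 2.755 mg/L × 413,000 L = 1138 g.
(a) Product at 62.2% available Cl: 1138 / 0.622 = 1829 g.

(b) Volume: 303 m³ = 303,000 L.
(b) Hardness to add: (236 − 120) = 116 mg/L as CaCO₃ × 303,000 L = 35,150 g as CaCO₃.
(b) Moles of Ca²⁺ (1 mol Ca²⁺ ≡ 1 mol CaCO₃): 35,150 / 100.1 g/mol = 351.1 mol.
(b) Mass of CaCl₂·2H₂O: 351.1 × 147 = 51,620 g.

(a) 1.83 kg; (b) 51.6 kg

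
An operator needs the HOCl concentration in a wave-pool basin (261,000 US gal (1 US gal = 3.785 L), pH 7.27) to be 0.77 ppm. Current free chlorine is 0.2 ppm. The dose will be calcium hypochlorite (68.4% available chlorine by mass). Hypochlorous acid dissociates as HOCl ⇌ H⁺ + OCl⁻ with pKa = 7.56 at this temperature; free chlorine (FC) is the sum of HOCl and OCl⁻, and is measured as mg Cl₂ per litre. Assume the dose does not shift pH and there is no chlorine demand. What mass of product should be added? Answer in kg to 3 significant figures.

Volume: 261,000 US gal × 3.785 L/gal = 987,885 L.
[OCl⁻]/[HOCl] = 10^(pH − pKa) = 10^(7.27 − 7.56) = 0.5129; fraction as HOCl = 1/(1 + 0.5129) = 0.661.
Free chlorine required for 0.77 ppm HOCl: 0.77 / 0.661 = 1.165 ppm.
FC to add: 1.165 − 0.2 = 0.9649 mg/L as Cl₂.
Cl₂ equivalent: 0.9649 mg/L × 987,885 L = 953.2 g.
Product at 68.4% available Cl: 953.2 / 0.684 = 1394 g.

1.39 kg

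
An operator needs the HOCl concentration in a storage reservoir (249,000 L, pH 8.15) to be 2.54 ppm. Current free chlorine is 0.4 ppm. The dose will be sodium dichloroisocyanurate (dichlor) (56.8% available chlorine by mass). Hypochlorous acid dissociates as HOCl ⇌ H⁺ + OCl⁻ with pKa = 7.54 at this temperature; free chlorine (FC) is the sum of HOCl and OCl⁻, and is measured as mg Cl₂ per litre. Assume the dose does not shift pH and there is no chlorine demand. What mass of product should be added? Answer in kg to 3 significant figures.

5.47 kg

[OCl⁻]/[HOCl] = 10^(pH − pKa) = 10^(8.15 − 7.54) = 4.074; fraction as HOCl = 1/(1 + 4.074) = 0.1971.
Free chlorine required for 2.54 ppm HOCl: 2.54 / 0.1971 = 12.89 ppm.
FC to add: 12.89 − 0.4 = 12.49 mg/L as Cl₂.
Cl₂ equivalent: 12.49 mg/L × 249,000 L = 3109 g.
Product at 56.8% available Cl: 3109 / 0.568 = 5474 g.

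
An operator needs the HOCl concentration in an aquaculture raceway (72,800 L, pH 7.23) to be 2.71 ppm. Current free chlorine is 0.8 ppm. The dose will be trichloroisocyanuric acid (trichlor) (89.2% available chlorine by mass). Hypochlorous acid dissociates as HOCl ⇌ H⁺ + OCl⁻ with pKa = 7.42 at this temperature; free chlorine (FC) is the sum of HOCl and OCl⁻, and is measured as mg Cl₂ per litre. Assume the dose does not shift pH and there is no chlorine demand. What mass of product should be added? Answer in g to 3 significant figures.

[OCl⁻]/[HOCl] = 10^(pH − pKa) = 10^(7.23 − 7.42) = 0.6457; fraction as HOCl = 1/(1 + 0.6457) = 0.6077.
Free chlorine required for 2.71 ppm HOCl: 2.71 / 0.6077 = 4.46 ppm.
FC to add: 4.46 − 0.8 = 3.66 mg/L as Cl₂.
Cl₂ equivalent: 3.66 mg/L × 72,800 L = 266.4 g.
Product at 89.2% available Cl: 266.4 / 0.892 = 298.7 g.

299 g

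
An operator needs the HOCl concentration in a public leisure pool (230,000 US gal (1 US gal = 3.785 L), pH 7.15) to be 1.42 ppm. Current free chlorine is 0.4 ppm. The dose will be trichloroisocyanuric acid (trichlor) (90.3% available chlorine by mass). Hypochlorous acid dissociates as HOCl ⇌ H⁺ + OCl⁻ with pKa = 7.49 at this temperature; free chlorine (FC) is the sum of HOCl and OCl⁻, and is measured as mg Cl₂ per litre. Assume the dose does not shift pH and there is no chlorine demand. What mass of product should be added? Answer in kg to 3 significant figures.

Volume: 230,000 US gal × 3.785 L/gal = 870,550 L.
[OCl⁻]/[HOCl] = 10^(pH − pKa) = 10^(7.15 − 7.49) = 0.4571; fraction as HOCl = 1/(1 + 0.4571) = 0.6863.
Free chlorine required for 1.42 ppm HOCl: 1.42 / 0.6863 = 2.069 ppm.
FC to add: 2.069 − 0.4 = 1.669 mg/L as Cl₂.
Cl₂ equivalent: 1.669 mg/L × 870,550 L = 1453 g.
Product at 90.3% available Cl: 1453 / 0.903 = 1609 g.

1.61 kg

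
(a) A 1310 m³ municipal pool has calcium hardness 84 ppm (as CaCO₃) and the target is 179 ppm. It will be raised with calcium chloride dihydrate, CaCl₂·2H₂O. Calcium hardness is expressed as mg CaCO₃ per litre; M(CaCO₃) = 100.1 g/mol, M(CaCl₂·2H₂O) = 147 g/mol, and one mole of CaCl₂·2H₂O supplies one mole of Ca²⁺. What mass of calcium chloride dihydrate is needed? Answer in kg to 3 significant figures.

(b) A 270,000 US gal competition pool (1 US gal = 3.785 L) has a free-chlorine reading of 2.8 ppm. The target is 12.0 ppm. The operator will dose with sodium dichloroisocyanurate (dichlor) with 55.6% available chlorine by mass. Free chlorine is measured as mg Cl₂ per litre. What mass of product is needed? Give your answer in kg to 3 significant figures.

(a) 183 kg; (b) 16.9 kg

(a) Volume: 1310 m³ = 1,310,000 L.
(a) Hardness to add: (179 − 84) = 95 mg/L as CaCO₃ × 1,310,000 L = 124,400 g as CaCO₃.
(a) Moles of Ca²⁺ (1 mol Ca²⁺ ≡ 1 mol CaCO₃): 124,400 / 100.1 g/mol = 1243 mol.
(a) Mass of CaCl₂·2H₂O: 1243 × 147 = 182,800 g.

(b) Volume: 270,000 US gal × 3.785 L/gal = 1,021,950 L.
(b) Chlorine deficit: 12.0 − 2.8 = 9.2 ppm = 9.2 mg/L as Cl₂.
(b) Cl₂ equivalent needed: 9.2 mg/L × 1,021,950 L = 9,402,000 mg = 9402 g.
(b) Product at 55.6% available chlorine: 9402 / 0.556 = 16,910 g.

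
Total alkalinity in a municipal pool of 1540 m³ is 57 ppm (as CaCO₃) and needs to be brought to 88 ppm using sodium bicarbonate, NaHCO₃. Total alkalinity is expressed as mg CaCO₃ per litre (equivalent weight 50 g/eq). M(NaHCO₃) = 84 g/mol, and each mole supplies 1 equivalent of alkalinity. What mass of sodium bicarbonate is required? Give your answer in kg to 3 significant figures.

Volume: 1540 m³ = 1,540,000 L.
Alkalinity to add: (88 − 57) = 31 mg/L as CaCO₃ × 1,540,000 L = 47,740 g as CaCO₃.
Equivalents: 47,740 g ÷ 50 g/eq = 954.8 eq.
NaHCO₃ supplies 1 eq per mole → 954.8 mol.
Mass: 954.8 mol × 84 g/mol = 80,200 g.

80.2 kg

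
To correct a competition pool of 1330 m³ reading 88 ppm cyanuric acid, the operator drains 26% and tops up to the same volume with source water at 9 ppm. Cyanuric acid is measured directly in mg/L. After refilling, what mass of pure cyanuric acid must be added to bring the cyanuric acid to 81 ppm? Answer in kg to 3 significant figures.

Volume: 1330 m³ = 1,330,000 L.
After draining 26% and refilling: 88 × 0.74 + 9 × 0.26 = 67.46 ppm.
Deficit to target: 81 − 67.46 = 13.54 mg/L.
Mass: 13.54 mg/L × 1,330,000 L = 18,010 g cyanuric acid.

18.0 kg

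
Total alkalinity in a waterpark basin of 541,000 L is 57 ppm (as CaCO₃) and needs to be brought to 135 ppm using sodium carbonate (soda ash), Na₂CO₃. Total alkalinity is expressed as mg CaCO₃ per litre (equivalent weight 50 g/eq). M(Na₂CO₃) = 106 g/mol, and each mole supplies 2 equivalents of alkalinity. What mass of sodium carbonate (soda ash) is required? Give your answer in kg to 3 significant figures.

Alkalinity to add: (135 − 57) = 78 mg/L as CaCO₃ × 541,000 L = 42,200 g as CaCO₃.
Equivalents: 42,200 g ÷ 50 g/eq = 844 eq.
Each mole of Na₂CO₃ supplies 2 eq, so 844 / 2 = 422 mol.
Mass: 422 mol × 106 g/mol = 44,730 g.

44.7 kg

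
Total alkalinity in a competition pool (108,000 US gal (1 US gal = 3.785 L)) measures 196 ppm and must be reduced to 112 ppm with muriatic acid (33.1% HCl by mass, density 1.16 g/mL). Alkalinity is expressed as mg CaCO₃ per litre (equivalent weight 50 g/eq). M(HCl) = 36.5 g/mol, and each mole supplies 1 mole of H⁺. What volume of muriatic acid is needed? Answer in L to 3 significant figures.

Volume: 108,000 US gal × 3.785 L/gal = 408,780 L.
Alkalinity to neutralize: (196 − 112) = 84 mg/L as CaCO₃ × 408,780 L = 34,340 g as CaCO₃.
Equivalents of H⁺ required: 34,340 ÷ 50 g/eq = 686.8 eq = 686.8 mol HCl.
Mass of HCl: 686.8 × 36.5 = 25,070 g.
Mass of 33.1% solution: 25,070 / 0.331 = 75,730 g.
Volume: 75,730 g ÷ 1.16 g/mL = 65,280 mL.

65.3 L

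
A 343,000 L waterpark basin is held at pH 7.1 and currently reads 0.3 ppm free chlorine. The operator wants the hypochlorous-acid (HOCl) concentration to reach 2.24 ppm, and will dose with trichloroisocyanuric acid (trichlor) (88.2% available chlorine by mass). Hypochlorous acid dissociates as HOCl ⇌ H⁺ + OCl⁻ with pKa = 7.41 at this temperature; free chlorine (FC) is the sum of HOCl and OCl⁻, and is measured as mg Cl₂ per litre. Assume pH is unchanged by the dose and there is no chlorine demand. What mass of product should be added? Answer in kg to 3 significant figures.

1.18 kg

[OCl⁻]/[HOCl] = 10^(pH − pKa) = 10^(7.1 − 7.41) = 0.4898; fraction as HOCl = 1/(1 + 0.4898) = 0.6712.
Free chlorine required for 2.24 ppm HOCl: 2.24 / 0.6712 = 3.337 ppm.
FC to add: 3.337 − 0.3 = 3.037 mg/L as Cl₂.
Cl₂ equivalent: 3.037 mg/L × 343,000 L = 1042 g.
Product at 88.2% available Cl: 1042 / 0.882 = 1181 g.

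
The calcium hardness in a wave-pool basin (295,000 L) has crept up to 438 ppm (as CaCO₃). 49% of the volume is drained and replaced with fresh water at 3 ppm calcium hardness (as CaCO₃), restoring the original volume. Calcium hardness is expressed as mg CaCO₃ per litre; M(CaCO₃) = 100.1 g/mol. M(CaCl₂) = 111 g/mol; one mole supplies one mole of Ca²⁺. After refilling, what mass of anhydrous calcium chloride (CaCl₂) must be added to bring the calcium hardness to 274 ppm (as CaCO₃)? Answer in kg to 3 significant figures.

16.1 kg

After draining 49% and refilling: 438 × 0.51 + 3 × 0.49 = 224.85 ppm.
Deficit to target: 274 − 224.85 = 49.15 mg/L.
As CaCO₃: 49.15 mg/L × 295,000 L = 14,500 g; ÷ 100.1 = 144.8 mol Ca²⁺.
Mass: 144.8 × 111 = 16,080 g.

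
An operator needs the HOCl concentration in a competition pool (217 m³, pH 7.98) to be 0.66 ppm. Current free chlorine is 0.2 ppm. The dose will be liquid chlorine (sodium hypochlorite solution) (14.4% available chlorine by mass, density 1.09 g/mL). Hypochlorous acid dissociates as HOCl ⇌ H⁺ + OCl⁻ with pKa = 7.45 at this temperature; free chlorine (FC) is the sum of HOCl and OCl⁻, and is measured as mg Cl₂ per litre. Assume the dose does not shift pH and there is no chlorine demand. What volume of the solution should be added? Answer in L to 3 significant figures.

3.73 L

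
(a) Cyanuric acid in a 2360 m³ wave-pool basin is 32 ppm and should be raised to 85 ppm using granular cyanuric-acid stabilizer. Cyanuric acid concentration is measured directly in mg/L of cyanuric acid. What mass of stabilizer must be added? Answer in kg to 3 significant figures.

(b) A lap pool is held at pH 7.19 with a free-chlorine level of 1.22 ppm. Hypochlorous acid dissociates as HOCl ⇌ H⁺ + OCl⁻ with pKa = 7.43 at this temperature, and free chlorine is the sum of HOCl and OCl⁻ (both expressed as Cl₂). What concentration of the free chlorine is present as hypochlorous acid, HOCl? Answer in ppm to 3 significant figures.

(a) 125 kg; (b) 0.774 ppm

(a) Volume: 2360 m³ = 2,360,000 L.
(a) CYA to add: (85 − 32) = 53 mg/L × 2,360,000 L = 125,100 g cyanuric acid.

(b) [OCl⁻]/[HOCl] = 10^(pH − pKa) = 10^(7.19 − 7.43) = 10^-0.24 = 0.5754.
(b) Fraction as HOCl = 1 / (1 + 0.5754) = 0.6347.
(b) HOCl = 0.6347 × 1.22 ppm = 0.7744 ppm.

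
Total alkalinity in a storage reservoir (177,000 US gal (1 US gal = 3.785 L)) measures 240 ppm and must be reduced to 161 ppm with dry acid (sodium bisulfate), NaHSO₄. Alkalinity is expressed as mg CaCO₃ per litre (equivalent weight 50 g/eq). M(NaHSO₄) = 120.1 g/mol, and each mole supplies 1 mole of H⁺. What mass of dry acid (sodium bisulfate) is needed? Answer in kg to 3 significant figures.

127 kg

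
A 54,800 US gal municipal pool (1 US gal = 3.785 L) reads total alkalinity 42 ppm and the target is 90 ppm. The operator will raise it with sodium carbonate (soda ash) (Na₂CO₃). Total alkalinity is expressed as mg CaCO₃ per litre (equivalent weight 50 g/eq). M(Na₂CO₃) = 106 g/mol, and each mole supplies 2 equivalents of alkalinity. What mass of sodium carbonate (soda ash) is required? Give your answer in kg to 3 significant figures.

Volume: 54,800 US gal × 3.785 L/gal = 207,418 L.
Alkalinity to add: (90 − 42) = 48 mg/L as CaCO₃ × 207,418 L = 9956 g as CaCO₃.
Equivalents: 9956 g ÷ 50 g/eq = 199.1 eq.
Each mole of Na₂CO₃ supplies 2 eq, so 199.1 / 2 = 99.56 mol.
Mass: 99.56 mol × 106 g/mol = 10,550 g.

10.6 kg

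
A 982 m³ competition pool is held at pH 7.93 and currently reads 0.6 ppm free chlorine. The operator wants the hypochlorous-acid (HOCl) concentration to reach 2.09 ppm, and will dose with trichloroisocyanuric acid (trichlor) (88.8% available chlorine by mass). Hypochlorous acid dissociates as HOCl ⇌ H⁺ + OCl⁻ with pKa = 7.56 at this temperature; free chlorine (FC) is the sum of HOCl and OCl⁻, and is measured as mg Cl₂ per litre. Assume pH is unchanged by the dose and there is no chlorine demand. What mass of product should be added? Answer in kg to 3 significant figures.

Volume: 982 m³ = 982,000 L.
[OCl⁻]/[HOCl] = 10^(pH − pKa) = 10^(7.93 − 7.56) = 2.344; fraction as HOCl = 1/(1 + 2.344) = 0.299.
Free chlorine required for 2.09 ppm HOCl: 2.09 / 0.299 = 6.989 ppm.
FC to add: 6.989 − 0.6 = 6.389 mg/L as Cl₂.
Cl₂ equivalent: 6.389 mg/L × 982,000 L = 6274 g.
Product at 88.8% available Cl: 6274 / 0.888 = 7066 g.

7.07 kg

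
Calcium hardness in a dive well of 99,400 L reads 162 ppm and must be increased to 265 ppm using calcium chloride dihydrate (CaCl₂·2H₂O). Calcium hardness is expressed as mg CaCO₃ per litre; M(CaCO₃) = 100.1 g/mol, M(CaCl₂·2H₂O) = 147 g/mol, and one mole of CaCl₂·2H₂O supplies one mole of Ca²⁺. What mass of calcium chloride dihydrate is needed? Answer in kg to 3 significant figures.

Hardness to add: (265 − 162) = 103 mg/L as CaCO₃ × 99,400 L = 10,240 g as CaCO₃.
Moles of Ca²⁺ (1 mol Ca²⁺ ≡ 1 mol CaCO₃): 10,240 / 100.1 g/mol = 102.3 mol.
Mass of CaCl₂·2H₂O: 102.3 × 147 = 15,040 g.

15.0 kg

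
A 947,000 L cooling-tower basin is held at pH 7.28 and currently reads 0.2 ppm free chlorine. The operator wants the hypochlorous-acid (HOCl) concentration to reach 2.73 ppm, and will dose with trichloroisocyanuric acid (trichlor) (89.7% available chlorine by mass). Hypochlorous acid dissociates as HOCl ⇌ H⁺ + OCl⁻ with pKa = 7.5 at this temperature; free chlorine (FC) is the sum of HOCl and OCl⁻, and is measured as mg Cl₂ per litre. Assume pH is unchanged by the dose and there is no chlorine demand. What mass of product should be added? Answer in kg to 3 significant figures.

4.41 kg

[OCl⁻]/[HOCl] = 10^(pH − pKa) = 10^(7.28 − 7.5) = 0.6026; fraction as HOCl = 1/(1 + 0.6026) = 0.624.
Free chlorine required for 2.73 ppm HOCl: 2.73 / 0.624 = 4.375 ppm.
FC to add: 4.375 − 0.2 = 4.175 mg/L as Cl₂.
Cl₂ equivalent: 4.175 mg/L × 947,000 L = 3954 g.
Product at 89.7% available Cl: 3954 / 0.897 = 4408 g.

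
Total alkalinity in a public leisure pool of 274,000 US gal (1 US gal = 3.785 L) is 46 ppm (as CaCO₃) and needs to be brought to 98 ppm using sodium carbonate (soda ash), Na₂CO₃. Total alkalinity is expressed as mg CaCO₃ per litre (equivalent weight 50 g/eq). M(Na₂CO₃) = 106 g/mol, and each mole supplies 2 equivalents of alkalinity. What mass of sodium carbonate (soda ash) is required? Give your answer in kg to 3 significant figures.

Volume: 274,000 US gal × 3.785 L/gal = 1,037,090 L.
Alkalinity to add: (98 − 46) = 52 mg/L as CaCO₃ × 1,037,090 L = 53,930 g as CaCO₃.
Equivalents: 53,930 g ÷ 50 g/eq = 1079 eq.
Each mole of Na₂CO₃ supplies 2 eq, so 1079 / 2 = 539.3 mol.
Mass: 539.3 mol × 106 g/mol = 57,160 g.

57.2 kg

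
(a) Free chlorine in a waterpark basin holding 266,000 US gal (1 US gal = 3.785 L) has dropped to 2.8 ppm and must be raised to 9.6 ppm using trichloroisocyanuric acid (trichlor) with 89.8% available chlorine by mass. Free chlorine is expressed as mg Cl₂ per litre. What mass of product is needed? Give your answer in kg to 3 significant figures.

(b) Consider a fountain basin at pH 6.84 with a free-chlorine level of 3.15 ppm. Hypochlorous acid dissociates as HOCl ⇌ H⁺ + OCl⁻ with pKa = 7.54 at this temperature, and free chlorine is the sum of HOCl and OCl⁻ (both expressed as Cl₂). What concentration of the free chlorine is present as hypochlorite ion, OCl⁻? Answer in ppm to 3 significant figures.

(a) Volume: 266,000 US gal × 3.785 L/gal = 1,006,810 L.
(a) Chlorine deficit: 9.6 − 2.8 = 6.8 ppm = 6.8 mg/L as Cl₂.
(a) Cl₂ equivalent needed: 6.8 mg/L × 1,006,810 L = 6,846,000 mg = 6846 g.
(a) Product at 89.8% available chlorine: 6846 / 0.898 = 7624 g.

(b) [OCl⁻]/[HOCl] = 10^(pH − pKa) = 10^(6.84 − 7.54) = 10^-0.70 = 0.1995.
(b) Fraction as HOCl = 1 / (1 + 0.1995) = 0.8337.
(b) OCl⁻ = (1 − 0.8337) × 3.15 ppm = 0.524 ppm.

(a) 7.62 kg; (b) 0.524 ppm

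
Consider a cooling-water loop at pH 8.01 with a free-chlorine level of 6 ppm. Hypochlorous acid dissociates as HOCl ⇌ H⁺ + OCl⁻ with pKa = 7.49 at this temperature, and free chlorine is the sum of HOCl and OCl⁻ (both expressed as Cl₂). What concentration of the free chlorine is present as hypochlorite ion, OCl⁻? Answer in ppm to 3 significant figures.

4.61 ppm

[OCl⁻]/[HOCl] = 10^(pH − pKa) = 10^(8.01 − 7.49) = 10^0.52 = 3.311.
Fraction as HOCl = 1 / (1 + 3.311) = 0.2319.
OCl⁻ = (1 − 0.2319) × 6 ppm = 4.608 ppm.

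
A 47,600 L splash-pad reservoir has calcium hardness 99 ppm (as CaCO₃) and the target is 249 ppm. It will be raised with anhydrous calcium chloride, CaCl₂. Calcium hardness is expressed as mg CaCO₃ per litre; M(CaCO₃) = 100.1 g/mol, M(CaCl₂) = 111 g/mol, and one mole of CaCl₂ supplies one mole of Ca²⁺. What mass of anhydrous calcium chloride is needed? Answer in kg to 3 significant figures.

Hardness to add: (249 − 99) = 150 mg/L as CaCO₃ × 47,600 L = 7140 g as CaCO₃.
Moles of Ca²⁺ (1 mol Ca²⁺ ≡ 1 mol CaCO₃): 7140 / 100.1 g/mol = 71.33 mol.
Mass of CaCl₂: 71.33 × 111 = 7917 g.

7.92 kg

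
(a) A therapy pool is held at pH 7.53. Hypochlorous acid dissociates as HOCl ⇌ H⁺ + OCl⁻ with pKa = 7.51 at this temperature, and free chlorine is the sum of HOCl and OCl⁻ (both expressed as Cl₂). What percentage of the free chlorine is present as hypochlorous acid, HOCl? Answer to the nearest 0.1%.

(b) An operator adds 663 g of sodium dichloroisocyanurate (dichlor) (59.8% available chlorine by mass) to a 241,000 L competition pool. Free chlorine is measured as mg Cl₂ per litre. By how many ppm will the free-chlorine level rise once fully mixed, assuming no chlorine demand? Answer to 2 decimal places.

(a) [OCl⁻]/[HOCl] = 10^(pH − pKa) = 10^(7.53 − 7.51) = 10^0.02 = 1.047.
(a) Fraction as HOCl = 1 / (1 + 1.047) = 0.4885.

(b) Available chlorine delivered: 663 g × 0.598 = 396.5 g as Cl₂.
(b) Concentration rise: 396.5 g / 241,000 L = 1.645 mg/L = 1.65 ppm.

(a) 48.8%; (b) 1.65 ppm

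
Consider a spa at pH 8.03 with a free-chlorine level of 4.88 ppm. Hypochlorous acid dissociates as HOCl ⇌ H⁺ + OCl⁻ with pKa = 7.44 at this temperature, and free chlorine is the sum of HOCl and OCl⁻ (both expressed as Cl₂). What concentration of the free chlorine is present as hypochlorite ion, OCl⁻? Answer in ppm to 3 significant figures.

[OCl⁻]/[HOCl] = 10^(pH − pKa) = 10^(8.03 − 7.44) = 10^0.59 = 3.89.
Fraction as HOCl = 1 / (1 + 3.89) = 0.2045.
OCl⁻ = (1 − 0.2045) × 4.88 ppm = 3.882 ppm.

3.88 ppm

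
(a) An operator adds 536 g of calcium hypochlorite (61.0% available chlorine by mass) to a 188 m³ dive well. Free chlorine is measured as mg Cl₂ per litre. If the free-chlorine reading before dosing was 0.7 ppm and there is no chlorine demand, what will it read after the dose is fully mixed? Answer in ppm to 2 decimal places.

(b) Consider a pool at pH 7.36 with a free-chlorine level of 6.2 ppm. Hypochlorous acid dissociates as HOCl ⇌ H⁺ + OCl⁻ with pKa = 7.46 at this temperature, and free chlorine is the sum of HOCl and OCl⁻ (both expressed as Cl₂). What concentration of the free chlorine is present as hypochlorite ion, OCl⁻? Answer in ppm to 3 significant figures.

(a) Volume: 188 m³ = 188,000 L.
(a) Available chlorine delivered: 536 g × 0.61 = 327 g as Cl₂.
(a) Concentration rise: 327 g / 188,000 L = 1.739 mg/L = 1.74 ppm.
(a) Final FC: 0.7 + 1.74 = 2.44 ppm.

(b) [OCl⁻]/[HOCl] = 10^(pH − pKa) = 10^(7.36 − 7.46) = 10^-0.10 = 0.7943.
(b) Fraction as HOCl = 1 / (1 + 0.7943) = 0.5573.
(b) OCl⁻ = (1 − 0.5573) × 6.2 ppm = 2.745 ppm.

(a) 2.44 ppm; (b) 2.74 ppm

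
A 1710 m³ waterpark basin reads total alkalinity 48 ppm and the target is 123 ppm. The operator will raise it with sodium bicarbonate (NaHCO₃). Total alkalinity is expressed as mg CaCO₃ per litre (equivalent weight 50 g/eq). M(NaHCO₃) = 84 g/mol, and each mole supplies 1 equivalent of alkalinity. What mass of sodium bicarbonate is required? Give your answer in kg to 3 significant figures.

Volume: 1710 m³ = 1,710,000 L.
Alkalinity to add: (123 − 48) = 75 mg/L as CaCO₃ × 1,710,000 L = 128,200 g as CaCO₃.
Equivalents: 128,200 g ÷ 50 g/eq = 2565 eq.
NaHCO₃ supplies 1 eq per mole → 2565 mol.
Mass: 2565 mol × 84 g/mol = 215,500 g.

215 kg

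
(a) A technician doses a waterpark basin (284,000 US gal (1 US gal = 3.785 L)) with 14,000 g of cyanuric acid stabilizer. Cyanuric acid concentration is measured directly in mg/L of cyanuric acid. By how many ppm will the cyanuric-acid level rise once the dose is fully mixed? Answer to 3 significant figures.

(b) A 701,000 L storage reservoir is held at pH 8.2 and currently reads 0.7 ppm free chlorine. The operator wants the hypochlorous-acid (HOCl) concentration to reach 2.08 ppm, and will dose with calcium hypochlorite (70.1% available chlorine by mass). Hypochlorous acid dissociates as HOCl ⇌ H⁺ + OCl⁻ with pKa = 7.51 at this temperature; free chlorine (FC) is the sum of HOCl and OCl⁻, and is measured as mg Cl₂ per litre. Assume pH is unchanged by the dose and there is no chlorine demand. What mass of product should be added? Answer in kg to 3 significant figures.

(a) 13.0 ppm; (b) 11.6 kg

(a) Volume: 284,000 US gal × 3.785 L/gal = 1,074,940 L.
(a) Rise: 14,000 g / 1,074,940 L × 1000 = 13.02 mg/L.

(b) [OCl⁻]/[HOCl] = 10^(pH − pKa) = 10^(8.2 − 7.51) = 4.898; fraction as HOCl = 1/(1 + 4.898) = 0.1696.
(b) Free chlorine required for 2.08 ppm HOCl: 2.08 / 0.1696 = 12.27 ppm.
(b) FC to add: 12.27 − 0.7 = 11.57 mg/L as Cl₂.
(b) Cl₂ equivalent: 11.57 mg/L × 701,000 L = 8109 g.
(b) Product at 70.1% available Cl: 8109 / 0.701 = 11,570 g.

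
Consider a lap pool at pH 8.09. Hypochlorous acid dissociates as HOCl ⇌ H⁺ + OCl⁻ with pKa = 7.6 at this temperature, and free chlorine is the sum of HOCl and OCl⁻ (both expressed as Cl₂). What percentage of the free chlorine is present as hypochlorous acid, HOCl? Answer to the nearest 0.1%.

24.4%

[OCl⁻]/[HOCl] = 10^(pH − pKa) = 10^(8.09 − 7.6) = 10^0.49 = 3.09.
Fraction as HOCl = 1 / (1 + 3.09) = 0.2445.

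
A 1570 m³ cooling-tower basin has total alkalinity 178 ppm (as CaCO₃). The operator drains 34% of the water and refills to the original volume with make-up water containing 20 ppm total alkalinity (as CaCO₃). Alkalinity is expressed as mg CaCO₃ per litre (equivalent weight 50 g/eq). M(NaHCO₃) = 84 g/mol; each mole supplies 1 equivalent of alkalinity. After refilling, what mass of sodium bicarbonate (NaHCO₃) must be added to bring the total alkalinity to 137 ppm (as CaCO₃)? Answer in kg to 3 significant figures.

33.6 kg

Volume: 1570 m³ = 1,570,000 L.
After draining 34% and refilling: 178 × 0.66 + 20 × 0.34 = 124.28 ppm.
Deficit to target: 137 − 124.28 = 12.72 mg/L.
As CaCO₃: 12.72 mg/L × 1,570,000 L = 19,970 g; ÷ 50 g/eq ÷ 1 = 399.4 mol NaHCO₃.
Mass: 399.4 × 84 = 33,550 g.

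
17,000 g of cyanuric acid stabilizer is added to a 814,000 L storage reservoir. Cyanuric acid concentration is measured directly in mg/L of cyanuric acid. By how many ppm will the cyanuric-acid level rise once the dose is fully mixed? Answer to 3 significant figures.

20.9 ppm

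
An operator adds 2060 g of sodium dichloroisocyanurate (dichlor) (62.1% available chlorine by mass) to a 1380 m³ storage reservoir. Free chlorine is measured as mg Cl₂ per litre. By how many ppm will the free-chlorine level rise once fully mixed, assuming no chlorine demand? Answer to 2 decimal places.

Volume: 1380 m³ = 1,380,000 L.
Available chlorine delivered: 2060 g × 0.621 = 1279 g as Cl₂.
Concentration rise: 1279 g / 1,380,000 L = 0.927 mg/L = 0.93 ppm.

0.93 ppm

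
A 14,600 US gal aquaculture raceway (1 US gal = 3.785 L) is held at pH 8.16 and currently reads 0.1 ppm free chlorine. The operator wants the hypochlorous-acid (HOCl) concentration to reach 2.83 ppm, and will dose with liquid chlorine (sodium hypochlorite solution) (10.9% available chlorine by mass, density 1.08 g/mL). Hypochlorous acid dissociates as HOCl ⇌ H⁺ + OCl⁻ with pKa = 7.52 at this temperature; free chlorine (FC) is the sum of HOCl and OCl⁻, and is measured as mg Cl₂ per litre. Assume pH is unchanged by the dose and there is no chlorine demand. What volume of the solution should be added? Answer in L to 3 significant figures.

Volume: 14,600 US gal × 3.785 L/gal = 55,261 L.
[OCl⁻]/[HOCl] = 10^(pH − pKa) = 10^(8.16 − 7.52) = 4.365; fraction as HOCl = 1/(1 + 4.365) = 0.1864.
Free chlorine required for 2.83 ppm HOCl: 2.83 / 0.1864 = 15.18 ppm.
FC to add: 15.18 − 0.1 = 15.08 mg/L as Cl₂.
Cl₂ equivalent: 15.08 mg/L × 55,261 L = 833.5 g.
Product at 10.9% available Cl: 833.5 / 0.109 = 7647 g.
Volume: 7647 g ÷ 1.08 g/mL = 7081 mL.

7.08 L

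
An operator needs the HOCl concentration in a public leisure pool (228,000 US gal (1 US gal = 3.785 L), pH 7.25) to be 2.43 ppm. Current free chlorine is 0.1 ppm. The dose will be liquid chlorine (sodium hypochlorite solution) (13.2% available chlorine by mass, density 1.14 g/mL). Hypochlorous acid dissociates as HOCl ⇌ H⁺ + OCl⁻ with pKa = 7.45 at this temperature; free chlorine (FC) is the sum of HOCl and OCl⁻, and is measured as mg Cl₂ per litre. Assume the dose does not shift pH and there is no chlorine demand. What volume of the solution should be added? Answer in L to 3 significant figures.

Volume: 228,000 US gal × 3.785 L/gal = 862,980 L.
[OCl⁻]/[HOCl] = 10^(pH − pKa) = 10^(7.25 − 7.45) = 0.631; fraction as HOCl = 1/(1 + 0.631) = 0.6131.
Free chlorine required for 2.43 ppm HOCl: 2.43 / 0.6131 = 3.963 ppm.
FC to add: 3.963 − 0.1 = 3.863 mg/L as Cl₂.
Cl₂ equivalent: 3.863 mg/L × 862,980 L = 3334 g.
Product at 13.2% available Cl: 3334 / 0.132 = 25,260 g.
Volume: 25,260 g ÷ 1.14 g/mL = 22,160 mL.

22.2 L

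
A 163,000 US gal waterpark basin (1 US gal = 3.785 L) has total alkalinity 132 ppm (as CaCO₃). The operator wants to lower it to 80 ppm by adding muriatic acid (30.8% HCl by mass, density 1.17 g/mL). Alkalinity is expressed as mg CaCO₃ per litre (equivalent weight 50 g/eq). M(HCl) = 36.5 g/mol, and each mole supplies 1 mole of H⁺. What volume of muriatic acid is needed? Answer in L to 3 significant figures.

65.0 L

Volume: 163,000 US gal × 3.785 L/gal = 616,955 L.
Alkalinity to neutralize: (132 − 80) = 52 mg/L as CaCO₃ × 616,955 L = 32,080 g as CaCO₃.
Equivalents of H⁺ required: 32,080 ÷ 50 g/eq = 641.6 eq = 641.6 mol HCl.
Mass of HCl: 641.6 × 36.5 = 23,420 g.
Mass of 30.8% solution: 23,420 / 0.308 = 76,040 g.
Volume: 76,040 g ÷ 1.17 g/mL = 64,990 mL.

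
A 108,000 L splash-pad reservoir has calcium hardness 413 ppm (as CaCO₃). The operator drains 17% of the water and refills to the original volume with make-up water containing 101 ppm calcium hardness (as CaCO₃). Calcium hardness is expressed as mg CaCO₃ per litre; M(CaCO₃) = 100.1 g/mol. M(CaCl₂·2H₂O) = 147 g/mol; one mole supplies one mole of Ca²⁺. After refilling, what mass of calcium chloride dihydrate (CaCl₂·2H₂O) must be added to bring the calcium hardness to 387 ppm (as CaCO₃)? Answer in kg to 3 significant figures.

After draining 17% and refilling: 413 × 0.83 + 101 × 0.17 = 359.96 ppm.
Deficit to target: 387 − 359.96 = 27.04 mg/L.
As CaCO₃: 27.04 mg/L × 108,000 L = 2920 g; ÷ 100.1 = 29.17 mol Ca²⁺.
Mass: 29.17 × 147 = 4289 g.

4.29 kg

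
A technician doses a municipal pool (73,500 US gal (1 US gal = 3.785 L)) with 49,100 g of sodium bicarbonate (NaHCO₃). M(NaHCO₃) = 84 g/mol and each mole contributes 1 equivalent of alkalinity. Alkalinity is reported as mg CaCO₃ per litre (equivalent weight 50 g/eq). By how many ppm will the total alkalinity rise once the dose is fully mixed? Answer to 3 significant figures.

105 ppm

Volume: 73,500 US gal × 3.785 L/gal = 278,198 L.
Moles of NaHCO₃: 49,100 g ÷ 84 g/mol = 584.5 mol → 584.5 eq of alkalinity.
As CaCO₃: 584.5 eq × 50 g/eq = 29,230 g.
Rise: 29,230 g / 278,198 L × 1000 = 105.1 mg/L.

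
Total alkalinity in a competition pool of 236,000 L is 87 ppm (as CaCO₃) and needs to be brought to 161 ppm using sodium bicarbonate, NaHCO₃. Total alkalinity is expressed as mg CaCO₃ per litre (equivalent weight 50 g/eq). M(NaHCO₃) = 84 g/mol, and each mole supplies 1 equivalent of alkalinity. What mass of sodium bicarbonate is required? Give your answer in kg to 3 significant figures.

29.3 kg

Alkalinity to add: (161 − 87) = 74 mg/L as CaCO₃ × 236,000 L = 17,460 g as CaCO₃.
Equivalents: 17,460 g ÷ 50 g/eq = 349.3 eq.
NaHCO₃ supplies 1 eq per mole → 349.3 mol.
Mass: 349.3 mol × 84 g/mol = 29,340 g.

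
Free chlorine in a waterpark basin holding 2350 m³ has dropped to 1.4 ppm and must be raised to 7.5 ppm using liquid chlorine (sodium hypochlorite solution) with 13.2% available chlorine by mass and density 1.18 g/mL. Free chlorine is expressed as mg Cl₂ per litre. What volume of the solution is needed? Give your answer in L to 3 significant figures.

Volume: 2350 m³ = 2,350,000 L.
Chlorine deficit: 7.5 − 1.4 = 6.1 ppm = 6.1 mg/L as Cl₂.
Cl₂ equivalent needed: 6.1 mg/L × 2,350,000 L = 14,340,000 mg = 14,340 g.
Product at 13.2% available chlorine: 14,340 / 0.132 = 108,600 g.
Volume at density 1.18 g/mL: 108,600 g ÷ 1.18 g/mL = 92,030 mL.

92.0 L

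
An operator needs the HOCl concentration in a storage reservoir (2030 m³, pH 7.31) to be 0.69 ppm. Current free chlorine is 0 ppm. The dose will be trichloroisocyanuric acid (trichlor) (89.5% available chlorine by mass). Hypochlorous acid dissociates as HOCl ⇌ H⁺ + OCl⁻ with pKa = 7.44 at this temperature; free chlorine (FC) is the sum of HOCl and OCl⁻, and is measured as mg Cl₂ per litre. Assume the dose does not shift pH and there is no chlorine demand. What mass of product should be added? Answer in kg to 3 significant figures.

2.73 kg

Volume: 2030 m³ = 2,030,000 L.
[OCl⁻]/[HOCl] = 10^(pH − pKa) = 10^(7.31 − 7.44) = 0.7413; fraction as HOCl = 1/(1 + 0.7413) = 0.5743.
Free chlorine required for 0.69 ppm HOCl: 0.69 / 0.5743 = 1.202 ppm.
FC to add: 1.202 − 0 = 1.202 mg/L as Cl₂.
Cl₂ equivalent: 1.202 mg/L × 2,030,000 L = 2439 g.
Product at 89.5% available Cl: 2439 / 0.895 = 2725 g.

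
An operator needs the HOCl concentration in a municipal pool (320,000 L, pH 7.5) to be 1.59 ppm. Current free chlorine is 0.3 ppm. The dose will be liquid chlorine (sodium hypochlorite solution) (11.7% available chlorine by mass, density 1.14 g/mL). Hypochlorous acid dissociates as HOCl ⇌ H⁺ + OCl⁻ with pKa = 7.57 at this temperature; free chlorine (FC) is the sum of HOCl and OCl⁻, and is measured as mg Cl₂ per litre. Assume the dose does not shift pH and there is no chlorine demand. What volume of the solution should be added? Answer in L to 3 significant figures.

[OCl⁻]/[HOCl] = 10^(pH − pKa) = 10^(7.5 − 7.57) = 0.8511; fraction as HOCl = 1/(1 + 0.8511) = 0.5402.
Free chlorine required for 1.59 ppm HOCl: 1.59 / 0.5402 = 2.943 ppm.
FC to add: 2.943 − 0.3 = 2.643 mg/L as Cl₂.
Cl₂ equivalent: 2.643 mg/L × 320,000 L = 845.9 g.
Product at 11.7% available Cl: 845.9 / 0.117 = 7230 g.
Volume: 7230 g ÷ 1.14 g/mL = 6342 mL.

6.34 L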